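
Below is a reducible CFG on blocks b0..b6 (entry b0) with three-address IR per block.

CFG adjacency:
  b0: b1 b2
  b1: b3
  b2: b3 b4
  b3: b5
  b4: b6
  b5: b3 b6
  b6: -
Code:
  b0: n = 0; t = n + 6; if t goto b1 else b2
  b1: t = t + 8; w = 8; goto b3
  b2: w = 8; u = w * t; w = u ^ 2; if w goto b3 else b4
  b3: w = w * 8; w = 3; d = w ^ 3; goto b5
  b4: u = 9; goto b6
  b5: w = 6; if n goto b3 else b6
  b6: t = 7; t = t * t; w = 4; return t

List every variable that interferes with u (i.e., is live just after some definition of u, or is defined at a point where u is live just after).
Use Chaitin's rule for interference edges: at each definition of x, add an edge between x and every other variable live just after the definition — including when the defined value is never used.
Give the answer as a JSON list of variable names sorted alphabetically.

Answer: ["n"]

Derivation:
Per-block:
  b0: def={n,t} ue=∅
  b1: def={t,w} ue={t}
  b2: def={u,w} ue={t}
  b3: def={d,w} ue={w}
  b4: def={u} ue=∅
  b5: def={w} ue={n}
  b6: def={t,w} ue=∅

Liveness:
  b0: in=∅ out={n,t}
  b1: in={n,t} out={n,w}
  b2: in={n,t} out={n,w}
  b3: in={n,w} out={n}
  b4: in=∅ out=∅
  b5: in={n} out={n,w}
  b6: in=∅ out=∅

Interfere edges:
  d: {n}
  n: {d,t,u,w}
  t: {n,w}
  u: {n}
  w: {n,t}

N(u) = ["n"]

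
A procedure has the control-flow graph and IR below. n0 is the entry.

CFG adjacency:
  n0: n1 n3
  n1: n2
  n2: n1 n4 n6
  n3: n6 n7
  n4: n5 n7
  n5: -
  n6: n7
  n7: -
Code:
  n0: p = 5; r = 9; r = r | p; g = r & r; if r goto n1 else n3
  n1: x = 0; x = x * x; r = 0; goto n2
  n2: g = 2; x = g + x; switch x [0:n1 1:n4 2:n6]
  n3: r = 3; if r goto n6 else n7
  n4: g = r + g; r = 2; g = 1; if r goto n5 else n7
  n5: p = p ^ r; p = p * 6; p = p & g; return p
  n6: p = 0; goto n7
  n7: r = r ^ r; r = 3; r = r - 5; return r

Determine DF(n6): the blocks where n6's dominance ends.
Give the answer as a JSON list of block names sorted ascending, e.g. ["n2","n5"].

idom tree: n1←n0 n2←n1 n3←n0 n4←n2 n5←n4 n6←n0 n7←n0
Dom∩ at merges:
  n1: preds {n0,n2}: {n0} ∩ {n0,n1,n2} = {n0}; idom=n0
  n6: preds {n2,n3}: {n0,n1,n2} ∩ {n0,n3} = {n0}; idom=n0
  n7: preds {n3,n4,n6}: {n0,n3} ∩ {n0,n1,n2,n4} ∩ {n0,n6} = {n0}; idom=n0

DF derivation:
  join n1 pred n0: · stop@n0
  join n1 pred n2: n2→n1 stop@n0
  join n6 pred n2: n2→n1 stop@n0
  join n6 pred n3: n3 stop@n0
  join n7 pred n3: n3 stop@n0
  join n7 pred n4: n4→n2→n1 stop@n0
  join n7 pred n6: n6 stop@n0
  n0: DF=∅
  n1: DF={n1,n6,n7}
  n2: DF={n1,n6,n7}
  n3: DF={n6,n7}
  n4: DF={n7}
  n5: DF=∅
  n6: DF={n7}
  n7: DF=∅

DF(n6) = ["n7"]

Answer: ["n7"]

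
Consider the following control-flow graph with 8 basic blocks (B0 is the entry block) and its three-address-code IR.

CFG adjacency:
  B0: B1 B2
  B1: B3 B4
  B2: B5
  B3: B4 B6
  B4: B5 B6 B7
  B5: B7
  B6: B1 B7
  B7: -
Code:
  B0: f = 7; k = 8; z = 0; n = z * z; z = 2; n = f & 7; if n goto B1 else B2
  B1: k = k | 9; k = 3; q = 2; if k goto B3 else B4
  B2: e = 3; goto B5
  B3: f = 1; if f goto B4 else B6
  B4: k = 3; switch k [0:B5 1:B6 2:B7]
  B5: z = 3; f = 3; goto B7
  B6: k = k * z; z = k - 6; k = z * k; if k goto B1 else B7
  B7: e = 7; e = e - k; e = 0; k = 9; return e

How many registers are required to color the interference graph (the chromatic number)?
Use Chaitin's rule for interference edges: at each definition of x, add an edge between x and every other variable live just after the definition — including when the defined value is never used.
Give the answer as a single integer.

Answer: 4

Working:
def/use:
  B0: {f,k,n,z} / ∅
  B1: {k,q} / {k}
  B2: {e} / ∅
  B3: {f} / ∅
  B4: {k} / ∅
  B5: {f,z} / ∅
  B6: {k,z} / {k,z}
  B7: {e,k} / {k}

Liveness:
  B0 li=∅ lo={k,z}
  B1 li={k,z} lo={k,z}
  B2 li={k} lo={k}
  B3 li={k,z} lo={k,z}
  B4 li={z} lo={k,z}
  B5 li={k} lo={k}
  B6 li={k,z} lo={k,z}
  B7 li={k} lo=∅

Interference:
  e: {k}
  f: {k,n,z}
  k: {e,f,n,q,z}
  n: {f,k,z}
  q: {k,z}
  z: {f,k,n,q}

Colouring:
  clique {f,k,n,z} ⇒ need ≥ 4
  4-colouring: R0={k}  R1={e,z}  R2={f,q}  R3={n}
  χ = 4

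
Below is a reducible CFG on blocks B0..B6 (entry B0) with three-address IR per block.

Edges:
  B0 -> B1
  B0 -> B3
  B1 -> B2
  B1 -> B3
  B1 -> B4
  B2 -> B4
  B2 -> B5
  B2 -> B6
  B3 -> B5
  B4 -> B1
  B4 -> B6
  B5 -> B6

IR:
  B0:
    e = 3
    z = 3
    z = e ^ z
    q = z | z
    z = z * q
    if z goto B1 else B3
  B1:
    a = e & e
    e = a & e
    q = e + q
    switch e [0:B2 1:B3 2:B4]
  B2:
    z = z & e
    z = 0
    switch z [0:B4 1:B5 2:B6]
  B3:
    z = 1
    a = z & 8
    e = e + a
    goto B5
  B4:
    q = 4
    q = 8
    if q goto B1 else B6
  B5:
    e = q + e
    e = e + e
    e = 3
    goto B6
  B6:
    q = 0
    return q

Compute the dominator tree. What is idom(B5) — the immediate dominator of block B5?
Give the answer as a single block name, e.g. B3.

idom tree: B1←B0 B2←B1 B3←B0 B4←B1 B5←B0 B6←B0
Dom∩ at merges:
  B1: preds {B0,B4}: {B0} ∩ {B0,B1,B4} = {B0}; idom=B0
  B3: preds {B0,B1}: {B0} ∩ {B0,B1} = {B0}; idom=B0
  B4: preds {B1,B2}: {B0,B1} ∩ {B0,B1,B2} = {B0,B1}; idom=B1
  B5: preds {B2,B3}: {B0,B1,B2} ∩ {B0,B3} = {B0}; idom=B0
  B6: preds {B2,B4,B5}: {B0,B1,B2} ∩ {B0,B1,B4} ∩ {B0,B5} = {B0}; idom=B0

idom(B5) = B0

Answer: B0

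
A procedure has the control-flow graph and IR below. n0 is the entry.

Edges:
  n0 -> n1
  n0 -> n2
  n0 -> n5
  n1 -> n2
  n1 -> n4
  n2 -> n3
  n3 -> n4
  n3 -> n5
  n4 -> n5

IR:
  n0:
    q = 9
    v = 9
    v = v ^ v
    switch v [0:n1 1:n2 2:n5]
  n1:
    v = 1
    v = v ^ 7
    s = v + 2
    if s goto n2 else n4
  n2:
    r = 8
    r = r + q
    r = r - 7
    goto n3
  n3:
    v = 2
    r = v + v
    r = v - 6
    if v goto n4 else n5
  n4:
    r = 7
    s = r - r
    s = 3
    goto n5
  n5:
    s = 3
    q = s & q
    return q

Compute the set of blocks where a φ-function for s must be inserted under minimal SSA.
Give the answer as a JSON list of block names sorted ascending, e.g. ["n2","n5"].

Answer: ["n2", "n4", "n5"]

Analysis:
idom tree: n1←n0 n2←n0 n3←n2 n4←n0 n5←n0
Dom∩ at merges:
  n2: preds {n0,n1}: {n0} ∩ {n0,n1} = {n0}; idom=n0
  n4: preds {n1,n3}: {n0,n1} ∩ {n0,n2,n3} = {n0}; idom=n0
  n5: preds {n0,n3,n4}: {n0} ∩ {n0,n2,n3} ∩ {n0,n4} = {n0}; idom=n0

DF walk-up:
  join n2 pred n0: · stop@n0
  join n2 pred n1: n1 stop@n0
  join n4 pred n1: n1 stop@n0
  join n4 pred n3: n3→n2 stop@n0
  join n5 pred n0: · stop@n0
  join n5 pred n3: n3→n2 stop@n0
  join n5 pred n4: n4 stop@n0
  n0 → ∅
  n1 → {n2,n4}
  n2 → {n4,n5}
  n3 → {n4,n5}
  n4 → {n5}
  n5 → ∅

φ for s: defs {n1,n4,n5}
  DF⁺ = {n2,n4,n5}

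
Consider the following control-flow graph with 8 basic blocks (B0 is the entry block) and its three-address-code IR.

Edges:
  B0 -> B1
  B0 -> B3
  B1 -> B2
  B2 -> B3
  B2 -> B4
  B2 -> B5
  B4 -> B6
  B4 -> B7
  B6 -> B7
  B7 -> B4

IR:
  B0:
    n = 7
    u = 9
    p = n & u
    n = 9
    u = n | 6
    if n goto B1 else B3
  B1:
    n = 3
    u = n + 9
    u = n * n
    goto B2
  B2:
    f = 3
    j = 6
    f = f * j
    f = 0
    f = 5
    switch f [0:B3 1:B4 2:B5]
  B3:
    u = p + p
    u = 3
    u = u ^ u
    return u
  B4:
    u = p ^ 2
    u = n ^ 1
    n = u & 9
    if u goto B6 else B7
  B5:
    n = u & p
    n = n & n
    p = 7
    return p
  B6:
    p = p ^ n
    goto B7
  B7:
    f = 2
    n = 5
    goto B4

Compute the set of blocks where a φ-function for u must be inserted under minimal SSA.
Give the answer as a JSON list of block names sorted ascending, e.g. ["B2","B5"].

idom tree: B1←B0 B2←B1 B3←B0 B4←B2 B5←B2 B6←B4 B7←B4
Dom∩ at merges:
  B3: preds {B0,B2}: {B0} ∩ {B0,B1,B2} = {B0}; idom=B0
  B4: preds {B2,B7}: {B0,B1,B2} ∩ {B0,B1,B2,B4,B7} = {B0,B1,B2}; idom=B2
  B7: preds {B4,B6}: {B0,B1,B2,B4} ∩ {B0,B1,B2,B4,B6} = {B0,B1,B2,B4}; idom=B4

DF derivation:
  B3←B0: walk · to B0
  B3←B2: walk B2→B1 to B0
  B4←B2: walk · to B2
  B4←B7: walk B7→B4 to B2
  B7←B4: walk · to B4
  B7←B6: walk B6 to B4
  B0 → ∅
  B1 → {B3}
  B2 → {B3}
  B3 → ∅
  B4 → {B4}
  B5 → ∅
  B6 → {B7}
  B7 → {B4}

φ for u: defs {B0,B1,B3,B4}
  DF⁺ = {B3,B4}

Answer: ["B3", "B4"]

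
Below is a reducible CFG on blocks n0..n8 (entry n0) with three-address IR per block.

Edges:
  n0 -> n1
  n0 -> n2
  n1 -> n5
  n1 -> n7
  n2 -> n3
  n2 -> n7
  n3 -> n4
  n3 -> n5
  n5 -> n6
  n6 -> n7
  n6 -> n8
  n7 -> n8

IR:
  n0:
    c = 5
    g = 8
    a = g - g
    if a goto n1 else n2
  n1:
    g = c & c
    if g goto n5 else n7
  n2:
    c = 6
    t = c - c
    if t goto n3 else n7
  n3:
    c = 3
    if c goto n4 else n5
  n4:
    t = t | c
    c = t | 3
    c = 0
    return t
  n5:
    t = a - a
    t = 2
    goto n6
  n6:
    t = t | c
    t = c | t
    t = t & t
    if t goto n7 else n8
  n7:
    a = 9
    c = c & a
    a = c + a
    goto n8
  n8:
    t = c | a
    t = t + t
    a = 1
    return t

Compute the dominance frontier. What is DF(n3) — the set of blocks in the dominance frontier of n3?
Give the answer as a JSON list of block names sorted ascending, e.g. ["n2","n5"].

Answer: ["n5"]

Analysis:
idom tree: n1←n0 n2←n0 n3←n2 n4←n3 n5←n0 n6←n5 n7←n0 n8←n0
Join-block Dom:
  n5: preds {n1,n3}: {n0,n1} ∩ {n0,n2,n3} = {n0}; idom=n0
  n7: preds {n1,n2,n6}: {n0,n1} ∩ {n0,n2} ∩ {n0,n5,n6} = {n0}; idom=n0
  n8: preds {n6,n7}: {n0,n5,n6} ∩ {n0,n7} = {n0}; idom=n0

DF derivation:
  join n5 pred n1: n1 stop@n0
  join n5 pred n3: n3→n2 stop@n0
  join n7 pred n1: n1 stop@n0
  join n7 pred n2: n2 stop@n0
  join n7 pred n6: n6→n5 stop@n0
  join n8 pred n6: n6→n5 stop@n0
  join n8 pred n7: n7 stop@n0
  n0 → ∅
  n1 → {n5,n7}
  n2 → {n5,n7}
  n3 → {n5}
  n4 → ∅
  n5 → {n7,n8}
  n6 → {n7,n8}
  n7 → {n8}
  n8 → ∅

DF(n3) = ["n5"]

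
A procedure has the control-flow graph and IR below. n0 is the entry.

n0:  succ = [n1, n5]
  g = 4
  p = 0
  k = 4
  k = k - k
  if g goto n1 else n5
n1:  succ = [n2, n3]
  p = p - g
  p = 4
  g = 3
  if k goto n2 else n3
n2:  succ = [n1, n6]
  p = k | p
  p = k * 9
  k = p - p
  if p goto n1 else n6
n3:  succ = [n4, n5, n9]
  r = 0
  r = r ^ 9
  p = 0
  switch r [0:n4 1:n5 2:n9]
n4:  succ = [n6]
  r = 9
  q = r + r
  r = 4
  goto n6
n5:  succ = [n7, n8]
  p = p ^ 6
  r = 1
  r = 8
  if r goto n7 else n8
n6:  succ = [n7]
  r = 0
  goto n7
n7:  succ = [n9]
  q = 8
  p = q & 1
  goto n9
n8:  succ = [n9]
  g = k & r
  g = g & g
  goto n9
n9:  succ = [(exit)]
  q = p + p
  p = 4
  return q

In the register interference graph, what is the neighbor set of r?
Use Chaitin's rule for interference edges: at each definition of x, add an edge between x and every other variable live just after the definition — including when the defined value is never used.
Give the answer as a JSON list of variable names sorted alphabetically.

Answer: ["k", "p"]

Analysis:
Per-block:
  n0 def {g,k,p} use ∅
  n1 def {g,p} use {g,k,p}
  n2 def {k,p} use {k,p}
  n3 def {p,r} use ∅
  n4 def {q,r} use ∅
  n5 def {p,r} use {p}
  n6 def {r} use ∅
  n7 def {p,q} use ∅
  n8 def {g} use {k,r}
  n9 def {p,q} use {p}

Liveness:
  live n0: ∅→{g,k,p}
  live n1: {g,k,p}→{g,k,p}
  live n2: {g,k,p}→{g,k,p}
  live n3: {k}→{k,p}
  live n4: ∅→∅
  live n5: {k,p}→{k,p,r}
  live n6: ∅→∅
  live n7: ∅→{p}
  live n8: {k,p,r}→{p}
  live n9: {p}→∅

Conflict graph:
  g: {k,p}
  k: {g,p,r}
  p: {g,k,q,r}
  q: {p}
  r: {k,p}

N(r) = ["k", "p"]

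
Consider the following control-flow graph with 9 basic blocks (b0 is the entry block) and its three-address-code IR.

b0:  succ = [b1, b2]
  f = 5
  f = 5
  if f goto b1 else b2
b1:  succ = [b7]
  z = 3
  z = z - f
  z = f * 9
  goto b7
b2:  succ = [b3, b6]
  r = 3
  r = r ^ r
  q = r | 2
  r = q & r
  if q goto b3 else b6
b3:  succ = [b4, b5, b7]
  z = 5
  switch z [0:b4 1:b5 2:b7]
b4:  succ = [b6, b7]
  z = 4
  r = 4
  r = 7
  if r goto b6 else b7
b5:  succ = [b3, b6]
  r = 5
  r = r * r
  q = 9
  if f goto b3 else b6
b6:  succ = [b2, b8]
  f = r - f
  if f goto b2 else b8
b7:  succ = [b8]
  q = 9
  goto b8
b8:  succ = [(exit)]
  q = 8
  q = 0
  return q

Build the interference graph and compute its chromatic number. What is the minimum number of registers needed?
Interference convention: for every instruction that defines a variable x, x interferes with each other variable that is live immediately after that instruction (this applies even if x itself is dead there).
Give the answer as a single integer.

Block summaries:
  b0: def={f} ue=∅
  b1: def={z} ue={f}
  b2: def={q,r} ue=∅
  b3: def={z} ue=∅
  b4: def={r,z} ue=∅
  b5: def={q,r} ue={f}
  b6: def={f} ue={f,r}
  b7: def={q} ue=∅
  b8: def={q} ue=∅

Live sets:
  live b0: ∅→{f}
  live b1: {f}→∅
  live b2: {f}→{f,r}
  live b3: {f}→{f}
  live b4: {f}→{f,r}
  live b5: {f}→{f,r}
  live b6: {f,r}→{f}
  live b7: ∅→∅
  live b8: ∅→∅

Interfere edges:
  f — {q,r,z}
  q — {f,r}
  r — {f,q}
  z — {f}

Registers:
  clique {f,q,r} ⇒ need ≥ 3
  3-colouring: c0={f}  c1={q,z}  c2={r}
  χ = 3

Answer: 3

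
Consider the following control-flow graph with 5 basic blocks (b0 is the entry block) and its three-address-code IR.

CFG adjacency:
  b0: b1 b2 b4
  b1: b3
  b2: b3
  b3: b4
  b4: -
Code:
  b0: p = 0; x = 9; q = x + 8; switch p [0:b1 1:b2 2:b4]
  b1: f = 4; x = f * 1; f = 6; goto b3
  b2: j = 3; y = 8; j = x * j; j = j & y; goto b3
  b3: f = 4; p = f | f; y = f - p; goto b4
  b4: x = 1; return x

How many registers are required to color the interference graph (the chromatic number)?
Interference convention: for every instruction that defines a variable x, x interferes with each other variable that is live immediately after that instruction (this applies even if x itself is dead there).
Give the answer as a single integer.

Answer: 3

Working:
Block summaries:
  b0: def={p,q,x} ue=∅
  b1: def={f,x} ue=∅
  b2: def={j,y} ue={x}
  b3: def={f,p,y} ue=∅
  b4: def={x} ue=∅

Backward fixpoint:
  b0: in=∅ out={x}
  b1: in=∅ out=∅
  b2: in={x} out=∅
  b3: in=∅ out=∅
  b4: in=∅ out=∅

Interference:
  f — {p}
  j — {x,y}
  p — {f,q,x}
  q — {p,x}
  x — {j,p,q,y}
  y — {j,x}

Registers:
  {j,x,y} pairwise interfere (3-clique) ⇒ χ ≥ 3
  assign f→R0 j→R1 p→R1 q→R2 x→R0 y→R2 — no edge inside a register ⇒ χ ≤ 3
  χ = 3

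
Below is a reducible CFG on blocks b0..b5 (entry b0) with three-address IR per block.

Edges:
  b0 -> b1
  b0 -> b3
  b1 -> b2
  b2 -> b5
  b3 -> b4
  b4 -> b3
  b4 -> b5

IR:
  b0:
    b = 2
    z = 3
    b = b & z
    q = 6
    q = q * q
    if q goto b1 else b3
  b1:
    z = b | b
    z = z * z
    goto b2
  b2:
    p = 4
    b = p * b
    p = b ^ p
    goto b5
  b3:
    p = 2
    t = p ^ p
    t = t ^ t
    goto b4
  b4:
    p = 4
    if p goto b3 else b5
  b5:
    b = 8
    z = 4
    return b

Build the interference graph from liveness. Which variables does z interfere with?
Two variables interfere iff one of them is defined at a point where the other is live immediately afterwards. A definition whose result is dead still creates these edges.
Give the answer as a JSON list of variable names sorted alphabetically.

Per-block:
  b0: def={b,q,z} ue=∅
  b1: def={z} ue={b}
  b2: def={b,p} ue={b}
  b3: def={p,t} ue=∅
  b4: def={p} ue=∅
  b5: def={b,z} ue=∅

Liveness:
  live b0: ∅→{b}
  live b1: {b}→{b}
  live b2: {b}→∅
  live b3: ∅→∅
  live b4: ∅→∅
  live b5: ∅→∅

Conflict graph:
  b↔{p,q,z}
  p↔{b}
  q↔{b}
  t↔∅
  z↔{b}

N(z) = ["b"]

Answer: ["b"]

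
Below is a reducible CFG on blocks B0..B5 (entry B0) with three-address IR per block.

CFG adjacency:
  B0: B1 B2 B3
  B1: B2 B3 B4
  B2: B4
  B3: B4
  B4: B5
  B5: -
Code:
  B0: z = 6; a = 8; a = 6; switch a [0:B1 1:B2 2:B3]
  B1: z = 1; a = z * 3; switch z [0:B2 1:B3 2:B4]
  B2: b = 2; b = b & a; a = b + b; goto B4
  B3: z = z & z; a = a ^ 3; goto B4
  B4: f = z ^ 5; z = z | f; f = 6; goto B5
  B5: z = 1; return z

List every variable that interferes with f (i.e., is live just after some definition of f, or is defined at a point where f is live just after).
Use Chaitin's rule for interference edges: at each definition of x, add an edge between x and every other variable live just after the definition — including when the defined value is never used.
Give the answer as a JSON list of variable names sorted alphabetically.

Answer: ["z"]

Working:
Block summaries:
  B0 def {a,z} use ∅
  B1 def {a,z} use ∅
  B2 def {a,b} use {a}
  B3 def {a,z} use {a,z}
  B4 def {f,z} use {z}
  B5 def {z} use ∅

Liveness:
  live B0: ∅→{a,z}
  live B1: ∅→{a,z}
  live B2: {a,z}→{z}
  live B3: {a,z}→{z}
  live B4: {z}→∅
  live B5: ∅→∅

Interference:
  a — {b,z}
  b — {a,z}
  f — {z}
  z — {a,b,f}

N(f) = ["z"]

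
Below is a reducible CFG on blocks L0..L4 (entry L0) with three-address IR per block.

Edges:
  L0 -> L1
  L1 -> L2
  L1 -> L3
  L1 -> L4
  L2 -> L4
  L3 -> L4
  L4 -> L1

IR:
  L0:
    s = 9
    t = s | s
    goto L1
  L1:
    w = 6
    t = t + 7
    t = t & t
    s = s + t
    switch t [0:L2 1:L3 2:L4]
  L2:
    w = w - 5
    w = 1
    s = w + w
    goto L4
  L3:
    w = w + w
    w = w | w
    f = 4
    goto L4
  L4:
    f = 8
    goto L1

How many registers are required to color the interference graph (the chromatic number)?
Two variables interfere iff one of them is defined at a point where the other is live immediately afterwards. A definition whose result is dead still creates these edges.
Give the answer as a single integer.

Per-block:
  L0: {s,t} / ∅
  L1: {s,t,w} / {s,t}
  L2: {s,w} / {w}
  L3: {f,w} / {w}
  L4: {f} / ∅

Live sets:
  L0 li=∅ lo={s,t}
  L1 li={s,t} lo={s,t,w}
  L2 li={t,w} lo={s,t}
  L3 li={s,t,w} lo={s,t}
  L4 li={s,t} lo={s,t}

Interference:
  f↔{s,t}
  s↔{f,t,w}
  t↔{f,s,w}
  w↔{s,t}

Chromatic number:
  clique {f,s,t} ⇒ need ≥ 3
  assign f→R2 s→R0 t→R1 w→R2 — no edge inside a register ⇒ χ ≤ 3
  χ = 3

Answer: 3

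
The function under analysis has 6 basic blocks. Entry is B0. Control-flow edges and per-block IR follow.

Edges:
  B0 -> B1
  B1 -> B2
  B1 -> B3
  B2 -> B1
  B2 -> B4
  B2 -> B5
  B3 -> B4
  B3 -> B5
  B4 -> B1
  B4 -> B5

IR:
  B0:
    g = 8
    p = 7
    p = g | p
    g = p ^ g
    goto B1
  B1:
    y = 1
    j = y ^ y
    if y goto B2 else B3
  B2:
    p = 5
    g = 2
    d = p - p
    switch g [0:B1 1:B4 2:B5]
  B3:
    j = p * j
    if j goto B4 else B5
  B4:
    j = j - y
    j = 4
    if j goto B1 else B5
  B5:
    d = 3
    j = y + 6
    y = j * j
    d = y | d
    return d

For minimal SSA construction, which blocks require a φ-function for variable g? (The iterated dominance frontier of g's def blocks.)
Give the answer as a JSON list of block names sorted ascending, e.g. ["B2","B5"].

idom tree: B1←B0 B2←B1 B3←B1 B4←B1 B5←B1
Join-block Dom:
  B1: preds {B0,B2,B4}: {B0} ∩ {B0,B1,B2} ∩ {B0,B1,B4} = {B0}; idom=B0
  B4: preds {B2,B3}: {B0,B1,B2} ∩ {B0,B1,B3} = {B0,B1}; idom=B1
  B5: preds {B2,B3,B4}: {B0,B1,B2} ∩ {B0,B1,B3} ∩ {B0,B1,B4} = {B0,B1}; idom=B1

DF walk-up:
  join B1 pred B0: · stop@B0
  join B1 pred B2: B2→B1 stop@B0
  join B1 pred B4: B4→B1 stop@B0
  join B4 pred B2: B2 stop@B1
  join B4 pred B3: B3 stop@B1
  join B5 pred B2: B2 stop@B1
  join B5 pred B3: B3 stop@B1
  join B5 pred B4: B4 stop@B1
  B0 → ∅
  B1 → {B1}
  B2 → {B1,B4,B5}
  B3 → {B4,B5}
  B4 → {B1,B5}
  B5 → ∅

φ for g: defs {B0,B2}
  DF⁺ = {B1,B4,B5}

Answer: ["B1", "B4", "B5"]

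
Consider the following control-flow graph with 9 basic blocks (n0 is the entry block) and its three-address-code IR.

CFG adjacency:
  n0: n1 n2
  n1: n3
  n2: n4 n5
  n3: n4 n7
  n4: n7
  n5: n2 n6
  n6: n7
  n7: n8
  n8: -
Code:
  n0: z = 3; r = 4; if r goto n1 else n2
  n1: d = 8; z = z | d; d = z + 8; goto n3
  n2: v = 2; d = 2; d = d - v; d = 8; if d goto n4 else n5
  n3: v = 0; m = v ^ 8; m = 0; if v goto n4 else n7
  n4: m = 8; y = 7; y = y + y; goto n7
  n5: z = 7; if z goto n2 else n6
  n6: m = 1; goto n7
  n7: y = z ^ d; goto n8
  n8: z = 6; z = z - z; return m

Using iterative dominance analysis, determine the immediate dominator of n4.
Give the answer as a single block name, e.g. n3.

idom tree: n1←n0 n2←n0 n3←n1 n4←n0 n5←n2 n6←n5 n7←n0 n8←n7
Dom at joins:
  n2: preds {n0,n5}: {n0} ∩ {n0,n2,n5} = {n0}; idom=n0
  n4: preds {n2,n3}: {n0,n2} ∩ {n0,n1,n3} = {n0}; idom=n0
  n7: preds {n3,n4,n6}: {n0,n1,n3} ∩ {n0,n4} ∩ {n0,n2,n5,n6} = {n0}; idom=n0

idom(n4) = n0

Answer: n0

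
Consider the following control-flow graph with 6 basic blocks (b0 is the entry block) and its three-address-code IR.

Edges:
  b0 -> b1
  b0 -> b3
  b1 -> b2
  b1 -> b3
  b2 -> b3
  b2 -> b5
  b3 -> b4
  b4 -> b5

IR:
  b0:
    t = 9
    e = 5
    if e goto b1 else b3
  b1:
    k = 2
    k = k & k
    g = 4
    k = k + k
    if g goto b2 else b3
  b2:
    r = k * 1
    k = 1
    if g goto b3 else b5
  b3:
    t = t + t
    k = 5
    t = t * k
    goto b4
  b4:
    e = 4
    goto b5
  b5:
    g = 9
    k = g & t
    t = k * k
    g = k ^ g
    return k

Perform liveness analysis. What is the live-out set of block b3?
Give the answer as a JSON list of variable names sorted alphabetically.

Per-block:
  b0: {e,t} / ∅
  b1: {g,k} / ∅
  b2: {k,r} / {g,k}
  b3: {k,t} / {t}
  b4: {e} / ∅
  b5: {g,k,t} / {t}

Liveness:
  b0 li=∅ lo={t}
  b1 li={t} lo={g,k,t}
  b2 li={g,k,t} lo={t}
  b3 li={t} lo={t}
  b4 li={t} lo={t}
  b5 li={t} lo=∅

live-out(b3) = ["t"]

Answer: ["t"]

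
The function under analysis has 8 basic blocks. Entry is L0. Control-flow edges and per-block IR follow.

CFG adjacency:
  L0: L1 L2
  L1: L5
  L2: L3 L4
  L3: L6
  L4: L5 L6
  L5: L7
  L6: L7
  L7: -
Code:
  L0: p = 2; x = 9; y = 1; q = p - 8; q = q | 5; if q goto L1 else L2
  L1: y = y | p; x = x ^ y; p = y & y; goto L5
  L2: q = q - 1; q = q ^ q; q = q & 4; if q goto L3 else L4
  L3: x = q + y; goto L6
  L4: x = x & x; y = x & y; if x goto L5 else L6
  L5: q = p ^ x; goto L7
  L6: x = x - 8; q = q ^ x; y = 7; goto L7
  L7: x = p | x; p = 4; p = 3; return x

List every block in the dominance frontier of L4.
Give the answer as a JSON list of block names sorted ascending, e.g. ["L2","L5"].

idom tree: L1←L0 L2←L0 L3←L2 L4←L2 L5←L0 L6←L2 L7←L0
Join-block Dom:
  L5: preds {L1,L4}: {L0,L1} ∩ {L0,L2,L4} = {L0}; idom=L0
  L6: preds {L3,L4}: {L0,L2,L3} ∩ {L0,L2,L4} = {L0,L2}; idom=L2
  L7: preds {L5,L6}: {L0,L5} ∩ {L0,L2,L6} = {L0}; idom=L0

DF derivation:
  join L5 pred L1: L1 stop@L0
  join L5 pred L4: L4→L2 stop@L0
  join L6 pred L3: L3 stop@L2
  join L6 pred L4: L4 stop@L2
  join L7 pred L5: L5 stop@L0
  join L7 pred L6: L6→L2 stop@L0
  L0: DF=∅
  L1: DF={L5}
  L2: DF={L5,L7}
  L3: DF={L6}
  L4: DF={L5,L6}
  L5: DF={L7}
  L6: DF={L7}
  L7: DF=∅

DF(L4) = ["L5", "L6"]

Answer: ["L5", "L6"]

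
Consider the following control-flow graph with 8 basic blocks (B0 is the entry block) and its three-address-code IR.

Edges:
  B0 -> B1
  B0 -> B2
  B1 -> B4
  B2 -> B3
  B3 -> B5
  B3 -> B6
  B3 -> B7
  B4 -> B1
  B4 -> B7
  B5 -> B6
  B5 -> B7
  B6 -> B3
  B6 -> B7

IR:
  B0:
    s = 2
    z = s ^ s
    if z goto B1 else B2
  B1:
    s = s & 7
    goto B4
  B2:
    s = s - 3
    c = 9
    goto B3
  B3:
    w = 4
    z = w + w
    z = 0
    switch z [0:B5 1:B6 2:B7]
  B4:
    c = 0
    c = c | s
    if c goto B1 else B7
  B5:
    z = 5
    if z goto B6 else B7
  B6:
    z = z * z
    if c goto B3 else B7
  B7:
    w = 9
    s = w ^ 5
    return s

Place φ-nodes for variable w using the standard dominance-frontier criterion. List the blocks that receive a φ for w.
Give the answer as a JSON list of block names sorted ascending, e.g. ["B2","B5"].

idom tree: B1←B0 B2←B0 B3←B2 B4←B1 B5←B3 B6←B3 B7←B0
Join-block Dom:
  B1: preds {B0,B4}: {B0} ∩ {B0,B1,B4} = {B0}; idom=B0
  B3: preds {B2,B6}: {B0,B2} ∩ {B0,B2,B3,B6} = {B0,B2}; idom=B2
  B6: preds {B3,B5}: {B0,B2,B3} ∩ {B0,B2,B3,B5} = {B0,B2,B3}; idom=B3
  B7: preds {B3,B4,B5,B6}: {B0,B2,B3} ∩ {B0,B1,B4} ∩ {B0,B2,B3,B5} ∩ {B0,B2,B3,B6} = {B0}; idom=B0

DF walk-up:
  B1←B0: walk · to B0
  B1←B4: walk B4→B1 to B0
  B3←B2: walk · to B2
  B3←B6: walk B6→B3 to B2
  B6←B3: walk · to B3
  B6←B5: walk B5 to B3
  B7←B3: walk B3→B2 to B0
  B7←B4: walk B4→B1 to B0
  B7←B5: walk B5→B3→B2 to B0
  B7←B6: walk B6→B3→B2 to B0
  B0 → ∅
  B1 → {B1,B7}
  B2 → {B7}
  B3 → {B3,B7}
  B4 → {B1,B7}
  B5 → {B6,B7}
  B6 → {B3,B7}
  B7 → ∅

φ for w: defs {B3,B7}
  DF⁺ = {B3,B7}

Answer: ["B3", "B7"]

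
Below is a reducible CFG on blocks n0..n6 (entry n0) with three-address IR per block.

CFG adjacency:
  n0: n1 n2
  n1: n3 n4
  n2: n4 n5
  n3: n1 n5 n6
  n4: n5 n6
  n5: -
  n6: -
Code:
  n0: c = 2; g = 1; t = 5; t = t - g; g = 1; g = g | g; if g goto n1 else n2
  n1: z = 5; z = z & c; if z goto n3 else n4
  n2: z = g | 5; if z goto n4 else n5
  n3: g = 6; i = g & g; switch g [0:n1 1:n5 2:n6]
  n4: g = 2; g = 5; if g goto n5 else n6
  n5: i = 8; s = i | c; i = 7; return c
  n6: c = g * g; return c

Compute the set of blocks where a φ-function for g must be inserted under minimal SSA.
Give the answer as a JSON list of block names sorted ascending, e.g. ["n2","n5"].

idom tree: n1←n0 n2←n0 n3←n1 n4←n0 n5←n0 n6←n0
Dom at joins:
  n1: preds {n0,n3}: {n0} ∩ {n0,n1,n3} = {n0}; idom=n0
  n4: preds {n1,n2}: {n0,n1} ∩ {n0,n2} = {n0}; idom=n0
  n5: preds {n2,n3,n4}: {n0,n2} ∩ {n0,n1,n3} ∩ {n0,n4} = {n0}; idom=n0
  n6: preds {n3,n4}: {n0,n1,n3} ∩ {n0,n4} = {n0}; idom=n0

Frontier:
  n1←n0: walk · to n0
  n1←n3: walk n3→n1 to n0
  n4←n1: walk n1 to n0
  n4←n2: walk n2 to n0
  n5←n2: walk n2 to n0
  n5←n3: walk n3→n1 to n0
  n5←n4: walk n4 to n0
  n6←n3: walk n3→n1 to n0
  n6←n4: walk n4 to n0
  n0 → ∅
  n1 → {n1,n4,n5,n6}
  n2 → {n4,n5}
  n3 → {n1,n5,n6}
  n4 → {n5,n6}
  n5 → ∅
  n6 → ∅

φ for g: defs {n0,n3,n4}
  DF⁺ = {n1,n4,n5,n6}

Answer: ["n1", "n4", "n5", "n6"]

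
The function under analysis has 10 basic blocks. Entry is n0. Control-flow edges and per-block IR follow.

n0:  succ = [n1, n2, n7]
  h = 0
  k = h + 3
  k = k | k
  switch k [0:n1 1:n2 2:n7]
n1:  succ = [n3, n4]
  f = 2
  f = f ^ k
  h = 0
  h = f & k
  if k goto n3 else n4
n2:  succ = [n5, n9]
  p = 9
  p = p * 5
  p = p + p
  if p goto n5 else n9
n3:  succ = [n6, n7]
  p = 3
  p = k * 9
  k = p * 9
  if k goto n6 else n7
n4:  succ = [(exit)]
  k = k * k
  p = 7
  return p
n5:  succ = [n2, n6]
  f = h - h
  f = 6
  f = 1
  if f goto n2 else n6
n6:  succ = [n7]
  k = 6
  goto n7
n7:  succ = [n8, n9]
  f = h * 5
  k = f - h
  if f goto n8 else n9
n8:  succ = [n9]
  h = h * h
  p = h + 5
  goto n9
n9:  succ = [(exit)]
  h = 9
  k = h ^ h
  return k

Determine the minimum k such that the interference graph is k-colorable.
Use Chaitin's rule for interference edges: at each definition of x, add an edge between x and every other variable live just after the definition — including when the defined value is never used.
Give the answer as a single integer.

Per-block:
  n0 def {h,k} use ∅
  n1 def {f,h} use {k}
  n2 def {p} use ∅
  n3 def {k,p} use {k}
  n4 def {k,p} use {k}
  n5 def {f} use {h}
  n6 def {k} use ∅
  n7 def {f,k} use {h}
  n8 def {h,p} use {h}
  n9 def {h,k} use ∅

Backward fixpoint:
  live n0: ∅→{h,k}
  live n1: {k}→{h,k}
  live n2: {h}→{h}
  live n3: {h,k}→{h}
  live n4: {k}→∅
  live n5: {h}→{h}
  live n6: {h}→{h}
  live n7: {h}→{h}
  live n8: {h}→∅
  live n9: ∅→∅

Conflict graph:
  f — {h,k}
  h — {f,k,p}
  k — {f,h,p}
  p — {h,k}

Chromatic number:
  lower bound: {f,h,k} mutually conflict ⇒ χ ≥ 3
  3-colouring: r0={h}  r1={k}  r2={f,p}
  χ = 3

Answer: 3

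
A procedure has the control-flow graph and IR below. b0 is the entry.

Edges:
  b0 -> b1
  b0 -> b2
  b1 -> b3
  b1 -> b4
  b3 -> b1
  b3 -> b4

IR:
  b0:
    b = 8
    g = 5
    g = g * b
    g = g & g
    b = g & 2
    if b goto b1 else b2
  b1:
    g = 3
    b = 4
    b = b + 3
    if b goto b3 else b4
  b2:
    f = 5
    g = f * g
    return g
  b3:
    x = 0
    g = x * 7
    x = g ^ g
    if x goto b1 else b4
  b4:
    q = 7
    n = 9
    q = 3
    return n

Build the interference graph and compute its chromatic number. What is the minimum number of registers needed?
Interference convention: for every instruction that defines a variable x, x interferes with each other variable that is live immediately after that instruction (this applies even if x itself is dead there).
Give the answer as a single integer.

Answer: 2

Derivation:
Per-block:
  b0: {b,g} / ∅
  b1: {b,g} / ∅
  b2: {f,g} / {g}
  b3: {g,x} / ∅
  b4: {n,q} / ∅

Liveness:
  b0 li=∅ lo={g}
  b1 li=∅ lo=∅
  b2 li={g} lo=∅
  b3 li=∅ lo=∅
  b4 li=∅ lo=∅

Interfere edges:
  b — {g}
  f — {g}
  g — {b,f}
  n — {q}
  q — {n}
  x — ∅

Chromatic number:
  clique {b,g} ⇒ need ≥ 2
  assign b→c1 f→c1 g→c0 n→c0 q→c1 x→c0 — no edge inside a register ⇒ χ ≤ 2
  χ = 2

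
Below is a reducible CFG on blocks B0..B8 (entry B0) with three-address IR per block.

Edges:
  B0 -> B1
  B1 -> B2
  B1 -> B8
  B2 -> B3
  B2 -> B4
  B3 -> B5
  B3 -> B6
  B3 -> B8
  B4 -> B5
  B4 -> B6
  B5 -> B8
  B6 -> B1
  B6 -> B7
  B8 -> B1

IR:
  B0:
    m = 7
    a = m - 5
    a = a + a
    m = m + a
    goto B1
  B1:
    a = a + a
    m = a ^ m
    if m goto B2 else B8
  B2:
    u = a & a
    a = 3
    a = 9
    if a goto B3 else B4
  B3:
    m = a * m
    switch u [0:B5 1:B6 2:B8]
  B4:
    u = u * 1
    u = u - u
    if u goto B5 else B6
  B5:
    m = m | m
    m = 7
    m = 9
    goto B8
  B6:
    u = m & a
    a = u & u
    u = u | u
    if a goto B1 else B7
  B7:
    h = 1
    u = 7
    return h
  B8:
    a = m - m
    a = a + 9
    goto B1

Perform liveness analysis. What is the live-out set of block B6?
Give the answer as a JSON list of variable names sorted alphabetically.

def/use:
  B0: {a,m} / ∅
  B1: {a,m} / {a,m}
  B2: {a,u} / {a}
  B3: {m} / {a,m,u}
  B4: {u} / {u}
  B5: {m} / {m}
  B6: {a,u} / {a,m}
  B7: {h,u} / ∅
  B8: {a} / {m}

Live sets:
  B0 li=∅ lo={a,m}
  B1 li={a,m} lo={a,m}
  B2 li={a,m} lo={a,m,u}
  B3 li={a,m,u} lo={a,m}
  B4 li={a,m,u} lo={a,m}
  B5 li={m} lo={m}
  B6 li={a,m} lo={a,m}
  B7 li=∅ lo=∅
  B8 li={m} lo={a,m}

live-out(B6) = ["a", "m"]

Answer: ["a", "m"]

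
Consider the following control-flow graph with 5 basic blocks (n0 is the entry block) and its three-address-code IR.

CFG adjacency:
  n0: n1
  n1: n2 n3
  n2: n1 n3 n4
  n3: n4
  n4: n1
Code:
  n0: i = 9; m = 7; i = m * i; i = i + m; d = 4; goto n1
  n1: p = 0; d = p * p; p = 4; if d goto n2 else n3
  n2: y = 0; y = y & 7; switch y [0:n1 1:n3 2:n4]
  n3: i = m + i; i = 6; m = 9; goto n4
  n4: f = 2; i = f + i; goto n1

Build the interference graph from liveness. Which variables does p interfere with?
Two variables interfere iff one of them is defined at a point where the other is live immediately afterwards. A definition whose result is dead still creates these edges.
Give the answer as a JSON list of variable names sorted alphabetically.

def/use:
  n0: def={d,i,m} ue=∅
  n1: def={d,p} ue=∅
  n2: def={y} ue=∅
  n3: def={i,m} ue={i,m}
  n4: def={f,i} ue={i}

Backward fixpoint:
  n0: in=∅ out={i,m}
  n1: in={i,m} out={i,m}
  n2: in={i,m} out={i,m}
  n3: in={i,m} out={i,m}
  n4: in={i,m} out={i,m}

Interference:
  d — {i,m,p}
  f — {i,m}
  i — {d,f,m,p,y}
  m — {d,f,i,p,y}
  p — {d,i,m}
  y — {i,m}

N(p) = ["d", "i", "m"]

Answer: ["d", "i", "m"]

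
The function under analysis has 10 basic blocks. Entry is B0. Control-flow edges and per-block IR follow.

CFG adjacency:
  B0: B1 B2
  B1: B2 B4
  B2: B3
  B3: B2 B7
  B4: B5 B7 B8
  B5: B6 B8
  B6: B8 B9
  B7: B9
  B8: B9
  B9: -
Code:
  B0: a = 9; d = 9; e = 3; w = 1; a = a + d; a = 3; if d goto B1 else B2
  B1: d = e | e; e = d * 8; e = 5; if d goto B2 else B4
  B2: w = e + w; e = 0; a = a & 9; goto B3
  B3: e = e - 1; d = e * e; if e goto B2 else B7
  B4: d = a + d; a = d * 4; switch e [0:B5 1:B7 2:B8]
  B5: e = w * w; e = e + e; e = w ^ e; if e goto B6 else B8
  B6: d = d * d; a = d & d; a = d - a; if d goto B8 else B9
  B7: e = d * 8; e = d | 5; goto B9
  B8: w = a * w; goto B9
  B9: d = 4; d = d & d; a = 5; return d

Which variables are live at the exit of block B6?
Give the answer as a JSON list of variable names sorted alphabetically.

Per-block:
  B0: def={a,d,e,w} ue=∅
  B1: def={d,e} ue={e}
  B2: def={a,e,w} ue={a,e,w}
  B3: def={d,e} ue={e}
  B4: def={a,d} ue={a,d,e}
  B5: def={e} ue={w}
  B6: def={a,d} ue={d}
  B7: def={e} ue={d}
  B8: def={w} ue={a,w}
  B9: def={a,d} ue=∅

Live sets:
  live B0: ∅→{a,e,w}
  live B1: {a,e,w}→{a,d,e,w}
  live B2: {a,e,w}→{a,e,w}
  live B3: {a,e,w}→{a,d,e,w}
  live B4: {a,d,e,w}→{a,d,w}
  live B5: {a,d,w}→{a,d,w}
  live B6: {d,w}→{a,w}
  live B7: {d}→∅
  live B8: {a,w}→∅
  live B9: ∅→∅

live-out(B6) = ["a", "w"]

Answer: ["a", "w"]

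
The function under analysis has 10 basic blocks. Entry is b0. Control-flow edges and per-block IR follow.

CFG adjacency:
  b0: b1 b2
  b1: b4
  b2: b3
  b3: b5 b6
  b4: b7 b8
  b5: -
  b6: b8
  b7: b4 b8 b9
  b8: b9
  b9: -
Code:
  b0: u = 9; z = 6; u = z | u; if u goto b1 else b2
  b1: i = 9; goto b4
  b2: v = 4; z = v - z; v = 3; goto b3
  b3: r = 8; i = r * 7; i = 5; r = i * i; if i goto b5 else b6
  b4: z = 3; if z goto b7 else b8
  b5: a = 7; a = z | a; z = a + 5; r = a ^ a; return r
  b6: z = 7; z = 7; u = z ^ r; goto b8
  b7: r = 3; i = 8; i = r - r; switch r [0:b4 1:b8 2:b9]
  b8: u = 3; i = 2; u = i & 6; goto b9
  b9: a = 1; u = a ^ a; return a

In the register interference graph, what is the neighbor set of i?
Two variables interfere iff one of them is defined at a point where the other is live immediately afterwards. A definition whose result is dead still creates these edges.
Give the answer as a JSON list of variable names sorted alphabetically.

Answer: ["r", "z"]

Derivation:
Per-block:
  b0: {u,z} / ∅
  b1: {i} / ∅
  b2: {v,z} / {z}
  b3: {i,r} / ∅
  b4: {z} / ∅
  b5: {a,r,z} / {z}
  b6: {u,z} / {r}
  b7: {i,r} / ∅
  b8: {i,u} / ∅
  b9: {a,u} / ∅

Backward fixpoint:
  b0: in=∅ out={z}
  b1: in=∅ out=∅
  b2: in={z} out={z}
  b3: in={z} out={r,z}
  b4: in=∅ out=∅
  b5: in={z} out=∅
  b6: in={r} out=∅
  b7: in=∅ out=∅
  b8: in=∅ out=∅
  b9: in=∅ out=∅

Conflict graph:
  a: {u,z}
  i: {r,z}
  r: {i,z}
  u: {a,z}
  v: {z}
  z: {a,i,r,u,v}

N(i) = ["r", "z"]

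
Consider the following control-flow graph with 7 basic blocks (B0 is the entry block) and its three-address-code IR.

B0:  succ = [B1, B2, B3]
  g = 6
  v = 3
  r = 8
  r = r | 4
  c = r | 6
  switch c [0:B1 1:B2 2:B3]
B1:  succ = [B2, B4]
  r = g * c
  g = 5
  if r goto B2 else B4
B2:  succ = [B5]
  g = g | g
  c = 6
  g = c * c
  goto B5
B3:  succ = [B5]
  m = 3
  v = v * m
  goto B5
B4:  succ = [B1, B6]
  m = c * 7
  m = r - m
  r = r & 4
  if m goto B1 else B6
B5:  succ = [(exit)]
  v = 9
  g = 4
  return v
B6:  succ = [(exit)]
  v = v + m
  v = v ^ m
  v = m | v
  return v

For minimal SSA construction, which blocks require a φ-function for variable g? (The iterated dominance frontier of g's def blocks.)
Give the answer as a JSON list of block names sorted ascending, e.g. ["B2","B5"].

idom tree: B1←B0 B2←B0 B3←B0 B4←B1 B5←B0 B6←B4
Dom at joins:
  B1: preds {B0,B4}: {B0} ∩ {B0,B1,B4} = {B0}; idom=B0
  B2: preds {B0,B1}: {B0} ∩ {B0,B1} = {B0}; idom=B0
  B5: preds {B2,B3}: {B0,B2} ∩ {B0,B3} = {B0}; idom=B0

DF walk-up:
  B1←B0: walk · to B0
  B1←B4: walk B4→B1 to B0
  B2←B0: walk · to B0
  B2←B1: walk B1 to B0
  B5←B2: walk B2 to B0
  B5←B3: walk B3 to B0
  B0 → ∅
  B1 → {B1,B2}
  B2 → {B5}
  B3 → {B5}
  B4 → {B1}
  B5 → ∅
  B6 → ∅

φ for g: defs {B0,B1,B2,B5}
  DF⁺ = {B1,B2,B5}

Answer: ["B1", "B2", "B5"]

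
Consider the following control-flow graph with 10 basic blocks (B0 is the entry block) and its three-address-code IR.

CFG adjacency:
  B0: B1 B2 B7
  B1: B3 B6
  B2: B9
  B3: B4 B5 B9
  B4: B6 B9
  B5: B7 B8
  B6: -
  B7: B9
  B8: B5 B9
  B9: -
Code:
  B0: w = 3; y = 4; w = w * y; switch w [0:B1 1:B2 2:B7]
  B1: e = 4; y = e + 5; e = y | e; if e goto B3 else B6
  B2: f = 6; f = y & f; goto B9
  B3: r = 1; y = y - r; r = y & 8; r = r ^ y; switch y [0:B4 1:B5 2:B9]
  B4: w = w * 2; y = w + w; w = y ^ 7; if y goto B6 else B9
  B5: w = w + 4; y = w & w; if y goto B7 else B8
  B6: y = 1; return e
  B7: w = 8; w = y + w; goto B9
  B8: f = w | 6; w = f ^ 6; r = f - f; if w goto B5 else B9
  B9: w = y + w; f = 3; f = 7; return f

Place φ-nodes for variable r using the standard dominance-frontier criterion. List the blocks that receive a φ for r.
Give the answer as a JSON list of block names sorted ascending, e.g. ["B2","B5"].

Answer: ["B5", "B6", "B7", "B9"]

Analysis:
idom tree: B1←B0 B2←B0 B3←B1 B4←B3 B5←B3 B6←B1 B7←B0 B8←B5 B9←B0
Join-block Dom:
  B5: preds {B3,B8}: {B0,B1,B3} ∩ {B0,B1,B3,B5,B8} = {B0,B1,B3}; idom=B3
  B6: preds {B1,B4}: {B0,B1} ∩ {B0,B1,B3,B4} = {B0,B1}; idom=B1
  B7: preds {B0,B5}: {B0} ∩ {B0,B1,B3,B5} = {B0}; idom=B0
  B9: preds {B2,B3,B4,B7,B8}: {B0,B2} ∩ {B0,B1,B3} ∩ {B0,B1,B3,B4} ∩ {B0,B7} ∩ {B0,B1,B3,B5,B8} = {B0}; idom=B0

Frontier:
  join B5 pred B3: · stop@B3
  join B5 pred B8: B8→B5 stop@B3
  join B6 pred B1: · stop@B1
  join B6 pred B4: B4→B3 stop@B1
  join B7 pred B0: · stop@B0
  join B7 pred B5: B5→B3→B1 stop@B0
  join B9 pred B2: B2 stop@B0
  join B9 pred B3: B3→B1 stop@B0
  join B9 pred B4: B4→B3→B1 stop@B0
  join B9 pred B7: B7 stop@B0
  join B9 pred B8: B8→B5→B3→B1 stop@B0
  B0: DF=∅
  B1: DF={B7,B9}
  B2: DF={B9}
  B3: DF={B6,B7,B9}
  B4: DF={B6,B9}
  B5: DF={B5,B7,B9}
  B6: DF=∅
  B7: DF={B9}
  B8: DF={B5,B9}
  B9: DF=∅

φ for r: defs {B3,B8}
  DF⁺ = {B5,B6,B7,B9}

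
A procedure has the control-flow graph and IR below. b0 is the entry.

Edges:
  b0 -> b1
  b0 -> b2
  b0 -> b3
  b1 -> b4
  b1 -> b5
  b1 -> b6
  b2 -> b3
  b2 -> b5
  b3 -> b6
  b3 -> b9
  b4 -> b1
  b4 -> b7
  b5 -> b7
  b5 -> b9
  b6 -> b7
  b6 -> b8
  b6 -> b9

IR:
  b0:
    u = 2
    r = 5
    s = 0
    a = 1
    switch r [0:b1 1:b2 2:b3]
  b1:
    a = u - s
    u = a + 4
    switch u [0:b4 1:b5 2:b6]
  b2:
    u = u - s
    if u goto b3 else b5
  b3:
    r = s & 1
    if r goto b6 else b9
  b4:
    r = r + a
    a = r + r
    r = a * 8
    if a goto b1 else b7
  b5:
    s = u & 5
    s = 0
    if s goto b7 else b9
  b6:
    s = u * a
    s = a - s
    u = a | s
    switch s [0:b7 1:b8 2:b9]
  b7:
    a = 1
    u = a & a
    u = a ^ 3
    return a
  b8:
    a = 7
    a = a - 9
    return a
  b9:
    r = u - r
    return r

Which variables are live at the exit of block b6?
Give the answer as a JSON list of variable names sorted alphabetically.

Answer: ["r", "u"]

Working:
Per-block:
  b0 def {a,r,s,u} use ∅
  b1 def {a,u} use {s,u}
  b2 def {u} use {s,u}
  b3 def {r} use {s}
  b4 def {a,r} use {a,r}
  b5 def {s} use {u}
  b6 def {s,u} use {a,u}
  b7 def {a,u} use ∅
  b8 def {a} use ∅
  b9 def {r} use {r,u}

Backward fixpoint:
  b0: in=∅ out={a,r,s,u}
  b1: in={r,s,u} out={a,r,s,u}
  b2: in={a,r,s,u} out={a,r,s,u}
  b3: in={a,s,u} out={a,r,u}
  b4: in={a,r,s,u} out={r,s,u}
  b5: in={r,u} out={r,u}
  b6: in={a,r,u} out={r,u}
  b7: in=∅ out=∅
  b8: in=∅ out=∅
  b9: in={r,u} out=∅

live-out(b6) = ["r", "u"]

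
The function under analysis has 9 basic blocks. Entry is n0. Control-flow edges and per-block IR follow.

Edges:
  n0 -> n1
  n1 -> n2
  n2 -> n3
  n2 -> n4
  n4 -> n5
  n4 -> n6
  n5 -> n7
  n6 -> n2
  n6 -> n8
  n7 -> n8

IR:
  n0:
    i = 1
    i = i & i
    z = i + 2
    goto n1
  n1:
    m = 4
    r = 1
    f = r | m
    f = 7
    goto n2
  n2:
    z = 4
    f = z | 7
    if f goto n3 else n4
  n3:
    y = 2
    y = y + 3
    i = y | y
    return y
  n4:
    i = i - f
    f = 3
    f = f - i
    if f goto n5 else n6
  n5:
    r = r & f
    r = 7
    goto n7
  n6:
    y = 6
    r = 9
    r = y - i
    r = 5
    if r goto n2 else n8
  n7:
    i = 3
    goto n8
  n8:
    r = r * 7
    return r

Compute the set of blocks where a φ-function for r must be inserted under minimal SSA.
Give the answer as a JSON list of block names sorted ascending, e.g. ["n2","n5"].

idom tree: n1←n0 n2←n1 n3←n2 n4←n2 n5←n4 n6←n4 n7←n5 n8←n4
Join-block Dom:
  n2: preds {n1,n6}: {n0,n1} ∩ {n0,n1,n2,n4,n6} = {n0,n1}; idom=n1
  n8: preds {n6,n7}: {n0,n1,n2,n4,n6} ∩ {n0,n1,n2,n4,n5,n7} = {n0,n1,n2,n4}; idom=n4

Frontier:
  join n2 pred n1: · stop@n1
  join n2 pred n6: n6→n4→n2 stop@n1
  join n8 pred n6: n6 stop@n4
  join n8 pred n7: n7→n5 stop@n4
  n0: DF=∅
  n1: DF=∅
  n2: DF={n2}
  n3: DF=∅
  n4: DF={n2}
  n5: DF={n8}
  n6: DF={n2,n8}
  n7: DF={n8}
  n8: DF=∅

φ for r: defs {n1,n5,n6,n8}
  DF⁺ = {n2,n8}

Answer: ["n2", "n8"]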